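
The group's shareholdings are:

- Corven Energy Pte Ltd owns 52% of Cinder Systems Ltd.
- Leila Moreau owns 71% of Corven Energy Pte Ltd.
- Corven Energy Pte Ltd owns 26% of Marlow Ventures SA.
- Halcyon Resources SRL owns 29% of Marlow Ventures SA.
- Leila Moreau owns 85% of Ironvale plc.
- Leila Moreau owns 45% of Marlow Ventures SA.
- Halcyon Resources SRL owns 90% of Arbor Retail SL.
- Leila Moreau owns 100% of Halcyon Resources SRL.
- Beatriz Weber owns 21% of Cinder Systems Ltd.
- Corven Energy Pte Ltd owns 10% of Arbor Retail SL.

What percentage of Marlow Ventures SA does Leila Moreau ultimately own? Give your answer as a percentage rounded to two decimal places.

Leila reaches Marlow along 3 paths.
Direct stake: 45% = 45%.
Via Corven: 71% × 26% = 18.46%.
Via Halcyon: 100% × 29% = 29%.
Total: 45% + 18.46% + 29% = 92.46%.

92.46%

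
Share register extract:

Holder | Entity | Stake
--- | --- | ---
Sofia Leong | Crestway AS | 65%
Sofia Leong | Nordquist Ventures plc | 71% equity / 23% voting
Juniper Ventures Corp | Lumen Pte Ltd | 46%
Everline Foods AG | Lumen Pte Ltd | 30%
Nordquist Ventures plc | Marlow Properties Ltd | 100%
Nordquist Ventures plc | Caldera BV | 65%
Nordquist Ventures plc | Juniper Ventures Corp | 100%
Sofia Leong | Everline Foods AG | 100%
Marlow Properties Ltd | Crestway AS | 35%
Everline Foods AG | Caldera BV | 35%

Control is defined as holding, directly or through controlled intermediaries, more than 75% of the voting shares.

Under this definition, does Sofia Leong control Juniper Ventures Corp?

Sofia holds 100% of Everline, so Sofia controls Everline.
Neither Sofia nor any entity Sofia controls holds any voting interest in Juniper.
So Sofia does not control Juniper.

No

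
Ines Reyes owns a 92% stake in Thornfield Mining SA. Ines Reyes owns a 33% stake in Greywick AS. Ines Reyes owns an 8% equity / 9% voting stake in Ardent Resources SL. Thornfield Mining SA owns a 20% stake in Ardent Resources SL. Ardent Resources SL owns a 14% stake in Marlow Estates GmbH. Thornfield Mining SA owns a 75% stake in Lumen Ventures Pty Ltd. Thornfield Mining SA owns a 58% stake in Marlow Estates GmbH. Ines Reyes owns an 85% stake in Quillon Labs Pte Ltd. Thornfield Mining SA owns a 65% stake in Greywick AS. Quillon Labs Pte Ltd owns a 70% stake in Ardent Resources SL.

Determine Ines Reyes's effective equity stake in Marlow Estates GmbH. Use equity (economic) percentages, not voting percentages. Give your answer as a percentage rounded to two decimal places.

Ines reaches Marlow along 4 paths.
Via Thornfield: 92% × 58% = 53.36%.
Via Ardent: 8% × 14% = 1.12%.
Via Quillon → Ardent: 85% × 70% × 14% = 8.33%.
Via Thornfield → Ardent: 92% × 20% × 14% = 2.576%.
Total: 53.36% + 1.12% + 8.33% + 2.576% = 65.386%.
Rounded: 65.39%.

65.39%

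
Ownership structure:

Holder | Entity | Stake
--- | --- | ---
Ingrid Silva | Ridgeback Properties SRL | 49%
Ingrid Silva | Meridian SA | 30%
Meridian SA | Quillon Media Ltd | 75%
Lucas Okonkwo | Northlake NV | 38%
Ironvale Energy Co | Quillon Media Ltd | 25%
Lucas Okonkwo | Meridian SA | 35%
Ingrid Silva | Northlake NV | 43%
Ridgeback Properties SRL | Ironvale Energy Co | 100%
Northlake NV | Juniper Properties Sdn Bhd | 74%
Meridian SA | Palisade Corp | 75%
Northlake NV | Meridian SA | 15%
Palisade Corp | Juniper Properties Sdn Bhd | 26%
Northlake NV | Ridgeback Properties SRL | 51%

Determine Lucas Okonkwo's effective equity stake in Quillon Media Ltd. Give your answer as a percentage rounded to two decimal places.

35.37%

Lucas reaches Quillon along 3 paths.
Via Meridian: 35% × 75% = 26.25%.
Via Northlake → Meridian: 38% × 15% × 75% = 4.275%.
Via Northlake → Ridgeback → Ironvale: 38% × 51% × 100% × 25% = 4.845%.
Total: 26.25% + 4.275% + 4.845% = 35.37%.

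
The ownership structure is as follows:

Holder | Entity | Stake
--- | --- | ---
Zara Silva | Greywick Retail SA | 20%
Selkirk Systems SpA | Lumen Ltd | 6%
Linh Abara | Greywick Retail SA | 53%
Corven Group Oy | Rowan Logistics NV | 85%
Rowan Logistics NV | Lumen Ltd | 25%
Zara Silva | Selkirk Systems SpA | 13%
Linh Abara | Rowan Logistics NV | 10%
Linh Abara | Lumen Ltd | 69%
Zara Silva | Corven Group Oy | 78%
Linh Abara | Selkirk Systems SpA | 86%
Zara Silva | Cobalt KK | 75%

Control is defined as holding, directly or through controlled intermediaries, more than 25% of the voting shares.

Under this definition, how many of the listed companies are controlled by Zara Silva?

Zara holds 78% of Corven, so Zara controls Corven.
Zara holds 75% of Cobalt, so Zara controls Cobalt.
Corven holds 85% of Rowan, so Zara controls Rowan.
No other company's threshold is met.
Zara controls 3 companies.

3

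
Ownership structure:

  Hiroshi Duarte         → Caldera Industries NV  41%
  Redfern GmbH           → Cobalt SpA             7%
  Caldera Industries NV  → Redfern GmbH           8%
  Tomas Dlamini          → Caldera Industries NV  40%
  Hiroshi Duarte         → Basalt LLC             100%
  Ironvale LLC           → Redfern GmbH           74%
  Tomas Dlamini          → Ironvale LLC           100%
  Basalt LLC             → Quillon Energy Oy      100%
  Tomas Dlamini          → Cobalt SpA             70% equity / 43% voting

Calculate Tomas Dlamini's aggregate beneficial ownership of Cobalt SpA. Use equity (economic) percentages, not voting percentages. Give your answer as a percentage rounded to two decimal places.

Tomas reaches Cobalt along 3 paths.
Direct stake: 70% = 70%.
Via Ironvale → Redfern: 100% × 74% × 7% = 5.18%.
Via Caldera → Redfern: 40% × 8% × 7% = 0.224%.
Total: 70% + 5.18% + 0.224% = 75.404%.
Rounded: 75.40%.

75.40%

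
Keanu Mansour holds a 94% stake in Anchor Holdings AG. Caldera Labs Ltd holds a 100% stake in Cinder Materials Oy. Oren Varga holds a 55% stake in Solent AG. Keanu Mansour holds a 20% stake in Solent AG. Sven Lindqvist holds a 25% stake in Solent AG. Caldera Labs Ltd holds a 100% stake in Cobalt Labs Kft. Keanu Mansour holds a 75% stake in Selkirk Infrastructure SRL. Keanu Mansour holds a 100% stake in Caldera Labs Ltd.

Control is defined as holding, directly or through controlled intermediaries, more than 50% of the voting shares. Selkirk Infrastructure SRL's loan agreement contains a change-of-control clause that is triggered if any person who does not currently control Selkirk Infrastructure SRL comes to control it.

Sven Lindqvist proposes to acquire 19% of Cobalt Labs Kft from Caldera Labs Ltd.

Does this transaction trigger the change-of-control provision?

No

The purchase adds only to Sven's holdings (Caldera's stake shrinks), so Sven is the only person who could newly come to control Selkirk.
Sven's largest direct stake is 25% in Solent, which does not meet the threshold, so Sven controls no company.
Neither Sven nor any entity Sven controls holds any voting interest in Selkirk.
So before the transaction, Sven does not control Selkirk.
After the purchase, Sven holds 19% of Cobalt directly, and Caldera's stake falls to 81%.
Sven's side now holds 19% of Cobalt, not > 50%, so Sven still does not control Cobalt.
After the transaction, neither Sven nor any entity Sven controls holds a voting interest in Selkirk, so Sven still does not control it.
No new person acquires control, so the clause is not triggered.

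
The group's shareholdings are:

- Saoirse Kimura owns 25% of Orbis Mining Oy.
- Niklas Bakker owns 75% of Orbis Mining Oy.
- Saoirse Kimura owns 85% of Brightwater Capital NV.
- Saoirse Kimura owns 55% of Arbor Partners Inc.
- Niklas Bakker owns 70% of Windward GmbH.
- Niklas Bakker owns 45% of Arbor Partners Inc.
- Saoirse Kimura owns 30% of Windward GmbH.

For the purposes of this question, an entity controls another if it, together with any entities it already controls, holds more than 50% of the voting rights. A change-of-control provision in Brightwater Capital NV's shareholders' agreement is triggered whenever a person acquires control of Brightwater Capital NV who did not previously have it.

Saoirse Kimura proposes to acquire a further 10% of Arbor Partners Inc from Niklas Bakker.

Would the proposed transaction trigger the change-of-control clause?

No

The purchase adds only to Saoirse's holdings (Niklas's stake shrinks), so Saoirse is the only person who could newly come to control Brightwater.
Saoirse holds 85% of Brightwater, so Saoirse controls Brightwater.
So Saoirse already controls Brightwater before the transaction.
After the purchase, Saoirse's direct stake in Arbor rises to 55% + 10% = 65%, and Niklas's stake falls to 35%.
Saoirse controlled Brightwater already, so this is not a new person acquiring control; every other person's position is unchanged or reduced.
No new person acquires control, so the clause is not triggered.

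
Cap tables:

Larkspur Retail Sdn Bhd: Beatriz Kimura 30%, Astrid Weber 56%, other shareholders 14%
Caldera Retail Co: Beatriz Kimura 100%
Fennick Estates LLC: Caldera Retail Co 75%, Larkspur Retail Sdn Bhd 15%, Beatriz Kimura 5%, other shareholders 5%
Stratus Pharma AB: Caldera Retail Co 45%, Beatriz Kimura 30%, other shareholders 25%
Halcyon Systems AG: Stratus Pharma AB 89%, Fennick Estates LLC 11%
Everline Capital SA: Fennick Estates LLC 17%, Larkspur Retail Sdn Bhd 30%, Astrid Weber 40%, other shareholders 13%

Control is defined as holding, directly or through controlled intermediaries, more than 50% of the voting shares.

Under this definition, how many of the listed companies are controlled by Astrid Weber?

2

Astrid holds 56% of Larkspur, so Astrid controls Larkspur.
Larkspur and Astrid together hold 30% + 40% = 70% of Everline, so Astrid controls Everline.
No other company's threshold is met.
Astrid controls 2 companies.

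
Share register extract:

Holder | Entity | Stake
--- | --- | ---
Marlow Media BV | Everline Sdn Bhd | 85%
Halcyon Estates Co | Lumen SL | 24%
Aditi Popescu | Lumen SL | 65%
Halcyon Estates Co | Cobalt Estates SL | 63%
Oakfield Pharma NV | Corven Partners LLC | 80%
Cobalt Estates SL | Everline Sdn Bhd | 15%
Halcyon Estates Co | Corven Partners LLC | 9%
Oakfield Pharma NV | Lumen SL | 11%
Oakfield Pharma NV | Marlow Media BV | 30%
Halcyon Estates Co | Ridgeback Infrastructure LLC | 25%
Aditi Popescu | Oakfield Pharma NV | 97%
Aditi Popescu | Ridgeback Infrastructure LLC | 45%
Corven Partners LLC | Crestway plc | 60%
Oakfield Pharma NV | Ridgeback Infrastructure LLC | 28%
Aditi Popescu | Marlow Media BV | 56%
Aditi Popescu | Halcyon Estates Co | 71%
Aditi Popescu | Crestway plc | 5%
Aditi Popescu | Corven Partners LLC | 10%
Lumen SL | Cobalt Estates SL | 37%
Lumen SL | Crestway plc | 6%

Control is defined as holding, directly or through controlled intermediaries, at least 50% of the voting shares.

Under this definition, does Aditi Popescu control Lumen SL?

Aditi holds 71% of Halcyon, so Aditi controls Halcyon.
Aditi holds 97% of Oakfield, so Aditi controls Oakfield.
Halcyon and Aditi and Oakfield together hold 24% + 65% + 11% = 100% of Lumen, so Aditi controls Lumen.

Yes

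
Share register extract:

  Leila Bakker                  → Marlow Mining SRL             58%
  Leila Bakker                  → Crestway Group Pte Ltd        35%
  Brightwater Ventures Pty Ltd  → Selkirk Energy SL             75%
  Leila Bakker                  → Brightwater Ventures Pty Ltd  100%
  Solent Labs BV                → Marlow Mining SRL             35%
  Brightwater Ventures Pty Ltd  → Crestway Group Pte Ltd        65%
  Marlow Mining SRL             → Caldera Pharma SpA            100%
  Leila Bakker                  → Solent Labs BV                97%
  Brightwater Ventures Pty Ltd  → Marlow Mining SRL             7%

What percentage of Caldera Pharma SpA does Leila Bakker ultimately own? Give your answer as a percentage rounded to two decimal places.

98.95%

Leila reaches Caldera along 3 paths.
Via Solent → Marlow: 97% × 35% × 100% = 33.95%.
Via Marlow: 58% × 100% = 58%.
Via Brightwater → Marlow: 100% × 7% × 100% = 7%.
Total: 33.95% + 58% + 7% = 98.95%.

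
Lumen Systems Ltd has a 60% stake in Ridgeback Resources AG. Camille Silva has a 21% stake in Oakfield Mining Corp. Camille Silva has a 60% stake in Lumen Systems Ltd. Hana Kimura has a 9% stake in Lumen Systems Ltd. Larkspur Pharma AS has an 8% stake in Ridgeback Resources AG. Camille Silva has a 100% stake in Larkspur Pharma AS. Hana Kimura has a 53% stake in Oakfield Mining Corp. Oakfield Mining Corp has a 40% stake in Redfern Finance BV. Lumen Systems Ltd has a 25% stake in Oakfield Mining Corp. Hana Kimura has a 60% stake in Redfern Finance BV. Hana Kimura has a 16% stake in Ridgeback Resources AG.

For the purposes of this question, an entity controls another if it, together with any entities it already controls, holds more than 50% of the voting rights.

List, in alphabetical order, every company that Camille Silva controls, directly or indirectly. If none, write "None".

Larkspur Pharma AS, Lumen Systems Ltd, Ridgeback Resources AG

Camille holds 60% of Lumen, so Camille controls Lumen.
Camille holds 100% of Larkspur, so Camille controls Larkspur.
Lumen and Larkspur together hold 60% + 8% = 68% of Ridgeback, so Camille controls Ridgeback.
No other company's threshold is met.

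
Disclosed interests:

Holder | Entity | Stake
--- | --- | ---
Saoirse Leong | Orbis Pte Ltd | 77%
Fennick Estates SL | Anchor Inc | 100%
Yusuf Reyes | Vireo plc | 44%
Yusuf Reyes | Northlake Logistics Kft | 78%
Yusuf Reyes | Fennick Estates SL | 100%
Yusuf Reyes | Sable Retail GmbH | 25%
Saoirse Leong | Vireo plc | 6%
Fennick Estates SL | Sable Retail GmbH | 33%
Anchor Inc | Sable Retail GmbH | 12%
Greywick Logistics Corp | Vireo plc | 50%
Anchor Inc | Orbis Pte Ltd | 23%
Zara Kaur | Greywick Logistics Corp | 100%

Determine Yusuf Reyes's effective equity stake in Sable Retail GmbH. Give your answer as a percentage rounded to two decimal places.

70.00%

Yusuf reaches Sable along 3 paths.
Via Fennick: 100% × 33% = 33%.
Via Fennick → Anchor: 100% × 100% × 12% = 12%.
Direct stake: 25% = 25%.
Total: 33% + 12% + 25% = 70%.
Rounded: 70.00%.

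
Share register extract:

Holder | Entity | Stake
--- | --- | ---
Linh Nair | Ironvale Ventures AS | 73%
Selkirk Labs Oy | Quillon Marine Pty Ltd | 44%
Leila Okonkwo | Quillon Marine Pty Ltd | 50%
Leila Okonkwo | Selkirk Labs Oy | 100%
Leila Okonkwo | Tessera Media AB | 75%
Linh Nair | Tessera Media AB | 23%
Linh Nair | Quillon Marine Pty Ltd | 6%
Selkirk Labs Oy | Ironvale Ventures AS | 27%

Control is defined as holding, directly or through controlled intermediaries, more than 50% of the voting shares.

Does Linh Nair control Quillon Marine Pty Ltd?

Linh holds 73% of Ironvale, so Linh controls Ironvale.
In Quillon, Linh's side holds only 6%, not > 50%.
So Linh does not control Quillon.

No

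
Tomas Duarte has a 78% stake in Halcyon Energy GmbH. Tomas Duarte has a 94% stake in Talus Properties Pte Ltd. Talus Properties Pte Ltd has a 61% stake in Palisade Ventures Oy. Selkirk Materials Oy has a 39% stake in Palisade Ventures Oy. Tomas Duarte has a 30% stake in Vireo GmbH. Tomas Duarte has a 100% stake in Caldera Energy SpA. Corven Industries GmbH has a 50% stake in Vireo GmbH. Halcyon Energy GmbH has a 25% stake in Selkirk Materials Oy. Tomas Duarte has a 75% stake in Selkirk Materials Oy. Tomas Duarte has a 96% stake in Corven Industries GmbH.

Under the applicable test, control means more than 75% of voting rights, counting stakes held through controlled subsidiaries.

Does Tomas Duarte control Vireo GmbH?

Yes

Tomas holds 96% of Corven, so Tomas controls Corven.
Corven and Tomas together hold 50% + 30% = 80% of Vireo, so Tomas controls Vireo.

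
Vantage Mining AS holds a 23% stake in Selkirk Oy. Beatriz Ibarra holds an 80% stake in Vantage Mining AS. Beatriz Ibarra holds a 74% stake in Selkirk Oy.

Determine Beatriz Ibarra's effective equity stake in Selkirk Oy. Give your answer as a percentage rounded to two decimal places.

92.40%

Beatriz reaches Selkirk along 2 paths.
Via Vantage: 80% × 23% = 18.4%.
Direct stake: 74% = 74%.
Total: 18.4% + 74% = 92.4%.
Rounded: 92.40%.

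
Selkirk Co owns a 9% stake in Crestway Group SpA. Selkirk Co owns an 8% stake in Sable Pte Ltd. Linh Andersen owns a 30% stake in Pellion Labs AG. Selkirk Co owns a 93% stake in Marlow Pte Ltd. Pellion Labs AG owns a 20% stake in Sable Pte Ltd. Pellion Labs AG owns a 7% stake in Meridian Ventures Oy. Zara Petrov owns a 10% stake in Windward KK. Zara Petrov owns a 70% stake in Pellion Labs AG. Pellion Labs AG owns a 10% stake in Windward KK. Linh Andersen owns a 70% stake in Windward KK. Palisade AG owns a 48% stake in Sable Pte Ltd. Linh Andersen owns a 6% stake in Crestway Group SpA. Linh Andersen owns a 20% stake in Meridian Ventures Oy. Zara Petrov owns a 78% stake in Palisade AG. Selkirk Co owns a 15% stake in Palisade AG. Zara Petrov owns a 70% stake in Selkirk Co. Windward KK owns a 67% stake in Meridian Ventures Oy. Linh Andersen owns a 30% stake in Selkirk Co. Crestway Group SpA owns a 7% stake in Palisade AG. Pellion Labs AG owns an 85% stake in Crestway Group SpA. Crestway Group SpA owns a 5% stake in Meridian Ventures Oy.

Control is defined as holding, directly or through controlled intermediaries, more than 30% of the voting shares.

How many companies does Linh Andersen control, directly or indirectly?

2

Linh holds 70% of Windward, so Linh controls Windward.
Linh and Windward together hold 20% + 67% = 87% of Meridian, so Linh controls Meridian.
No other company's threshold is met.
Linh controls 2 companies.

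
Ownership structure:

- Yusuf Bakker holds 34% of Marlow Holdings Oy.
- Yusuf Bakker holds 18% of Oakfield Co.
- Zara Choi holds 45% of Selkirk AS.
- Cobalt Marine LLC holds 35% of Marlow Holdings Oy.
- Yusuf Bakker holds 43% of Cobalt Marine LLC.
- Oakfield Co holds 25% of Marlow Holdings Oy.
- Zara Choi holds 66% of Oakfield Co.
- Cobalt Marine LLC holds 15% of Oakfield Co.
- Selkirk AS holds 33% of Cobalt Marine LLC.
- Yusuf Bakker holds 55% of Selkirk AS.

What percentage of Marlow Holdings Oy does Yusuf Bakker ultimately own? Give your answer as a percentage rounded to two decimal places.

62.20%

Yusuf reaches Marlow along 6 paths.
Via Cobalt: 43% × 35% = 15.05%.
Via Selkirk → Cobalt: 55% × 33% × 35% = 6.3525%.
Direct stake: 34% = 34%.
Via Cobalt → Oakfield: 43% × 15% × 25% = 1.6125%.
Via Selkirk → Cobalt → Oakfield: 55% × 33% × 15% × 25% = 0.680625%.
Via Oakfield: 18% × 25% = 4.5%.
Total: 15.05% + 6.3525% + 34% + 1.6125% + 0.680625% + 4.5% = 62.195625%.
Rounded: 62.20%.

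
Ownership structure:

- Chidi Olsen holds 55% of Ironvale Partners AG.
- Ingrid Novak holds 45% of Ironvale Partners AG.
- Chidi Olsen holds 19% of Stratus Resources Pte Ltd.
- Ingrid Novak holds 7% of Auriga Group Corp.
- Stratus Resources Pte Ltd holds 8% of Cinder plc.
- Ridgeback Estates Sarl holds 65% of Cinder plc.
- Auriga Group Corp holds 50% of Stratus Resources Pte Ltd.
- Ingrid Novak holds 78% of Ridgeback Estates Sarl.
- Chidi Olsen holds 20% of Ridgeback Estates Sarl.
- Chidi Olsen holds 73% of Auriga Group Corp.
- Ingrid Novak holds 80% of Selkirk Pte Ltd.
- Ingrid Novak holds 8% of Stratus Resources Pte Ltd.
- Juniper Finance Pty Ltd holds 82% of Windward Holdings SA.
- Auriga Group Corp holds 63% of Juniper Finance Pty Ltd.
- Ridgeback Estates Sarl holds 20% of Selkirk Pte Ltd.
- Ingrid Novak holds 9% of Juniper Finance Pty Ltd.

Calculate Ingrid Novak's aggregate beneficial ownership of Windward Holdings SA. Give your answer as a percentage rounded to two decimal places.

11.00%

Ingrid reaches Windward along 2 paths.
Via Juniper: 9% × 82% = 7.38%.
Via Auriga → Juniper: 7% × 63% × 82% = 3.6162%.
Total: 7.38% + 3.6162% = 10.9962%.
Rounded: 11.00%.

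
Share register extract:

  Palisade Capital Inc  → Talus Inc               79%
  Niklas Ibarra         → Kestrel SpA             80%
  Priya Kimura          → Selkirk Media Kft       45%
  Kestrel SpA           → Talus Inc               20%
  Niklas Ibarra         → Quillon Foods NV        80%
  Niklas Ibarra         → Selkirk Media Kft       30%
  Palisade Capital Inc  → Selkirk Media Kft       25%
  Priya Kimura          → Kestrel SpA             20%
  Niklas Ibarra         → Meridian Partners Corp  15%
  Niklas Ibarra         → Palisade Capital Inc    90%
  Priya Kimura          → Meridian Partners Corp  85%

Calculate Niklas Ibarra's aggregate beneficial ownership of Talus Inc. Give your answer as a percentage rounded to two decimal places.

Niklas reaches Talus along 2 paths.
Via Kestrel: 80% × 20% = 16%.
Via Palisade: 90% × 79% = 71.1%.
Total: 16% + 71.1% = 87.1%.
Rounded: 87.10%.

87.10%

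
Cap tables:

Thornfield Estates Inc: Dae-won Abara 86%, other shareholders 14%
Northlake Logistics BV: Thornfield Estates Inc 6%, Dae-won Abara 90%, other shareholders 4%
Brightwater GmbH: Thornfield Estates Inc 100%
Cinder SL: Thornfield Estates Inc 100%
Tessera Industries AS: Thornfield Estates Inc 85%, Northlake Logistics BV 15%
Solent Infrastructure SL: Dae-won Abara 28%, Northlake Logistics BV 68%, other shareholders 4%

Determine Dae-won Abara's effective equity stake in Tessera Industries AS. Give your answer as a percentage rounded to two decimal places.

Dae-won reaches Tessera along 3 paths.
Via Thornfield: 86% × 85% = 73.1%.
Via Thornfield → Northlake: 86% × 6% × 15% = 0.774%.
Via Northlake: 90% × 15% = 13.5%.
Total: 73.1% + 0.774% + 13.5% = 87.374%.
Rounded: 87.37%.

87.37%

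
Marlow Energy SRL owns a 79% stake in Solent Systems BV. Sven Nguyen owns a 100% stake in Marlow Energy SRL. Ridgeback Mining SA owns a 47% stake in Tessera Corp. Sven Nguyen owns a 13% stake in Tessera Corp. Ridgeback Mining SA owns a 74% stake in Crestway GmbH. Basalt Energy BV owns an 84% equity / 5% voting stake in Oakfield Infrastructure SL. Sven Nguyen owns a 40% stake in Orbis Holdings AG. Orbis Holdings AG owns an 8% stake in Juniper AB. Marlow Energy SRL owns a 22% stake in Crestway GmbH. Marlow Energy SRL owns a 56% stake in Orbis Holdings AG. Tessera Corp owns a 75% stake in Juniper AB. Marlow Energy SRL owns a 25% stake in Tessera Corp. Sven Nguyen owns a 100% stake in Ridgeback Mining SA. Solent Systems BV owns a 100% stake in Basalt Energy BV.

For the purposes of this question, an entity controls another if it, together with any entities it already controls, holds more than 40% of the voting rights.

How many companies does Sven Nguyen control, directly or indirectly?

Sven holds 100% of Marlow, so Sven controls Marlow.
Sven holds 100% of Ridgeback, so Sven controls Ridgeback.
Marlow and Ridgeback and Sven together hold 25% + 47% + 13% = 85% of Tessera, so Sven controls Tessera.
Marlow and Sven together hold 56% + 40% = 96% of Orbis, so Sven controls Orbis.
Marlow holds 79% of Solent, so Sven controls Solent.
Ridgeback and Marlow together hold 74% + 22% = 96% of Crestway, so Sven controls Crestway.
Solent holds 100% of Basalt, so Sven controls Basalt.
Orbis and Tessera together hold 8% + 75% = 83% of Juniper, so Sven controls Juniper.
No other company's threshold is met.
Sven controls 8 companies.

8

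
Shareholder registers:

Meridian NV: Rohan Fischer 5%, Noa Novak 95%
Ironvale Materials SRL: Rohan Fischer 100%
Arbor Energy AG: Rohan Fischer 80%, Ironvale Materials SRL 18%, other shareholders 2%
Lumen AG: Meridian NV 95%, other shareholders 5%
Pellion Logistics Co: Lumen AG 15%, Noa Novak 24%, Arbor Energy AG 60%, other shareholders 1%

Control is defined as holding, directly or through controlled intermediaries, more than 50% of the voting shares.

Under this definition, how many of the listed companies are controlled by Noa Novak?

2

Noa holds 95% of Meridian, so Noa controls Meridian.
Meridian holds 95% of Lumen, so Noa controls Lumen.
No other company's threshold is met.
Noa controls 2 companies.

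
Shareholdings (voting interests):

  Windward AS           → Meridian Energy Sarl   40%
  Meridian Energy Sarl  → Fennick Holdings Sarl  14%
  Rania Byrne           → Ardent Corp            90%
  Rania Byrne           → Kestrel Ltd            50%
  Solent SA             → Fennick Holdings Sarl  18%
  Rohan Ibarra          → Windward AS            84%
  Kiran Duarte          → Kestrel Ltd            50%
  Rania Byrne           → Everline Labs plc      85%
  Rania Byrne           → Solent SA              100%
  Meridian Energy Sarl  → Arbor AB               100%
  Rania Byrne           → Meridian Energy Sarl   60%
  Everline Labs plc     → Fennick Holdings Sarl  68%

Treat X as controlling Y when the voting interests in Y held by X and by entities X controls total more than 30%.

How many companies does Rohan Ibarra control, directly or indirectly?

Rohan holds 84% of Windward, so Rohan controls Windward.
Windward holds 40% of Meridian, so Rohan controls Meridian.
Meridian holds 100% of Arbor, so Rohan controls Arbor.
No other company's threshold is met.
Rohan controls 3 companies.

3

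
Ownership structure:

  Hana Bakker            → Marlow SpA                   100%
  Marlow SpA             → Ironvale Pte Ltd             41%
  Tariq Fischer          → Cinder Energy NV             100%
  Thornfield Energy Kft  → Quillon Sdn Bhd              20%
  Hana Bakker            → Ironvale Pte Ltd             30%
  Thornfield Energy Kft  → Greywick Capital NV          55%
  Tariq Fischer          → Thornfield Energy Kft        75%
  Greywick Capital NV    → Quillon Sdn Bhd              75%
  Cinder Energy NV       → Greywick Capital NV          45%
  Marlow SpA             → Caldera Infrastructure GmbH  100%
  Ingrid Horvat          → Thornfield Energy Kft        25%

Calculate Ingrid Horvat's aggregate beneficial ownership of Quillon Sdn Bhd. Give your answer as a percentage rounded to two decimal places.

15.31%

Ingrid reaches Quillon along 2 paths.
Via Thornfield: 25% × 20% = 5%.
Via Thornfield → Greywick: 25% × 55% × 75% = 10.3125%.
Total: 5% + 10.3125% = 15.3125%.
Rounded: 15.31%.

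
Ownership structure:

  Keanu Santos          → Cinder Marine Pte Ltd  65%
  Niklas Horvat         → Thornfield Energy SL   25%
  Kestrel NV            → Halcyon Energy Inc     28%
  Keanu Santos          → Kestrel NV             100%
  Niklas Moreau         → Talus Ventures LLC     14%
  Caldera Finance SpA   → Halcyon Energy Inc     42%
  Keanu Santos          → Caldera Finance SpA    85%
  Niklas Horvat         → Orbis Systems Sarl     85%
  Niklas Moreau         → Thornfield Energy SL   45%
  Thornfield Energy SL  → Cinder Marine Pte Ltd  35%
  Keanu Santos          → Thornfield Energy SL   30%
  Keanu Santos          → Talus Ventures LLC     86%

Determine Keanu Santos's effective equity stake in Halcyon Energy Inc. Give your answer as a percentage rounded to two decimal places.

63.70%

Keanu reaches Halcyon along 2 paths.
Via Kestrel: 100% × 28% = 28%.
Via Caldera: 85% × 42% = 35.7%.
Total: 28% + 35.7% = 63.7%.
Rounded: 63.70%.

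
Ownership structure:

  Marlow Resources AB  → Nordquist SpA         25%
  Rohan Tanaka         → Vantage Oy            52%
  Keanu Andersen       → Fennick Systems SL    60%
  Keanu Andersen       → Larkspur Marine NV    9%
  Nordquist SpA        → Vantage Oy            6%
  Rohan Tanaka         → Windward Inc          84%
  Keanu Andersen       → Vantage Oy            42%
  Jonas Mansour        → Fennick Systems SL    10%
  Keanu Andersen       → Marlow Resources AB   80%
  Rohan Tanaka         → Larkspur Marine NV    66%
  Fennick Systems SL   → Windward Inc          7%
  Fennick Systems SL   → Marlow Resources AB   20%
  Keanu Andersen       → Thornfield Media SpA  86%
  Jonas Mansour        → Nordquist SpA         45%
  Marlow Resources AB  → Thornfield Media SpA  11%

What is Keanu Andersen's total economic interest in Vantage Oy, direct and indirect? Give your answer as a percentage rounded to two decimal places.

Keanu reaches Vantage along 3 paths.
Via Marlow → Nordquist: 80% × 25% × 6% = 1.2%.
Via Fennick → Marlow → Nordquist: 60% × 20% × 25% × 6% = 0.18%.
Direct stake: 42% = 42%.
Total: 1.2% + 0.18% + 42% = 43.38%.

43.38%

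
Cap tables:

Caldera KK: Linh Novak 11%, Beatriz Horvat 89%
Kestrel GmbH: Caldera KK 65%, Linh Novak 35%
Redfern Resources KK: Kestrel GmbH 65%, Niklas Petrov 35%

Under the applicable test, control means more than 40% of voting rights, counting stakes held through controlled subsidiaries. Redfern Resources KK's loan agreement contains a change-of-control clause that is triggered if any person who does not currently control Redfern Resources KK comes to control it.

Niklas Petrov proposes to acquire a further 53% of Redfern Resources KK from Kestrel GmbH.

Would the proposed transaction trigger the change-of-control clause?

Yes

The purchase adds only to Niklas's holdings (Kestrel's stake shrinks), so Niklas is the only person who could newly come to control Redfern.
Niklas's largest direct stake is 35% in Redfern, which does not meet the threshold, so Niklas controls no company.
In Redfern, Niklas's side holds only 35%, not > 40%.
So before the transaction, Niklas does not control Redfern.
After the purchase, Niklas's direct stake in Redfern rises to 35% + 53% = 88%, and Kestrel's stake falls to 12%.
Niklas holds 88% of Redfern, so Niklas controls Redfern.
Niklas did not control Redfern before and does after, so the clause is triggered.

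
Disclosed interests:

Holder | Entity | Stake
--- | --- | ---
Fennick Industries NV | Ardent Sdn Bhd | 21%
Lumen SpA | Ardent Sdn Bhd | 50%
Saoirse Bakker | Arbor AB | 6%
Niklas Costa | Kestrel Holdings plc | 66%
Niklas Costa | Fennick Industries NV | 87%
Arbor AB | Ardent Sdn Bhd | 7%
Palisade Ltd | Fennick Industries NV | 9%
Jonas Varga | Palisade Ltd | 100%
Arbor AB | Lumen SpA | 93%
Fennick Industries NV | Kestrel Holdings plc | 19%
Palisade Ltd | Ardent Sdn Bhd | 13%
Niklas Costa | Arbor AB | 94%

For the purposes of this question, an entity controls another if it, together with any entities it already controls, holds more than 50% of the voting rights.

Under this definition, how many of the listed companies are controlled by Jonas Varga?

Jonas holds 100% of Palisade, so Jonas controls Palisade.
No other company's threshold is met.
Jonas controls 1 company.

1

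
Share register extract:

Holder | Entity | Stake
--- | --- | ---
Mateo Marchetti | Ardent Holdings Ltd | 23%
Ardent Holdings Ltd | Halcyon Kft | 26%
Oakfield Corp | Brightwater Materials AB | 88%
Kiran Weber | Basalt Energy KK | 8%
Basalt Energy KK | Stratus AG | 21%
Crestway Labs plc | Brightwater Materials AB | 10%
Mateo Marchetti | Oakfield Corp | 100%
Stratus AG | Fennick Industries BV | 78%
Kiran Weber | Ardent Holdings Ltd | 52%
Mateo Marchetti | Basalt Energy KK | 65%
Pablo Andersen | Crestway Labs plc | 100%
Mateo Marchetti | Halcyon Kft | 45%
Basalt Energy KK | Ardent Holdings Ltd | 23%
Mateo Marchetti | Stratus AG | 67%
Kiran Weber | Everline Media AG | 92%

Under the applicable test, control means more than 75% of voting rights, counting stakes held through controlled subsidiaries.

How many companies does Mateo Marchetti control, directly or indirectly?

Mateo holds 100% of Oakfield, so Mateo controls Oakfield.
Oakfield holds 88% of Brightwater, so Mateo controls Brightwater.
No other company's threshold is met.
Mateo controls 2 companies.

2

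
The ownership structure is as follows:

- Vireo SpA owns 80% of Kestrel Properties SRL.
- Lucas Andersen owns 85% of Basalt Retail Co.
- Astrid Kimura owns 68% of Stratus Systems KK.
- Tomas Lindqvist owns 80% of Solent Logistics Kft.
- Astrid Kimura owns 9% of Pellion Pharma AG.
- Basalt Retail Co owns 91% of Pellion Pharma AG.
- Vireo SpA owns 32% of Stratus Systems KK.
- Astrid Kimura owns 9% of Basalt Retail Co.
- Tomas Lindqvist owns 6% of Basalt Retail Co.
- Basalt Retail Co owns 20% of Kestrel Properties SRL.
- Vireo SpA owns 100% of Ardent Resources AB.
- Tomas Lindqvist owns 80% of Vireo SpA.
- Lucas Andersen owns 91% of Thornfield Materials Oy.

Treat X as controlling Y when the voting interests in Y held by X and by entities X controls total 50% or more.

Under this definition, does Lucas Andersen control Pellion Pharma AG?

Lucas holds 85% of Basalt, so Lucas controls Basalt.
Basalt holds 91% of Pellion, so Lucas controls Pellion.

Yes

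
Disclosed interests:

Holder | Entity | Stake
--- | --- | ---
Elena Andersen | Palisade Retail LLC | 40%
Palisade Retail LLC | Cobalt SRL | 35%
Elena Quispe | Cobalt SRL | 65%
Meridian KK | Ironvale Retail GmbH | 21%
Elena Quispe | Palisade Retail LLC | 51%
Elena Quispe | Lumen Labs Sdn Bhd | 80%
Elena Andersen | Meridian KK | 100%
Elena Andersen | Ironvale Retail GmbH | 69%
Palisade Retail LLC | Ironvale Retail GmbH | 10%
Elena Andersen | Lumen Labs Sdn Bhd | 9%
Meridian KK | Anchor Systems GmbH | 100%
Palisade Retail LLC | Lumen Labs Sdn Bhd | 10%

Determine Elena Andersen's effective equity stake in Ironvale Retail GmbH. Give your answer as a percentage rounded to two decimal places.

94.00%

Elena Andersen reaches Ironvale along 3 paths.
Via Meridian: 100% × 21% = 21%.
Via Palisade: 40% × 10% = 4%.
Direct stake: 69% = 69%.
Total: 21% + 4% + 69% = 94%.
Rounded: 94.00%.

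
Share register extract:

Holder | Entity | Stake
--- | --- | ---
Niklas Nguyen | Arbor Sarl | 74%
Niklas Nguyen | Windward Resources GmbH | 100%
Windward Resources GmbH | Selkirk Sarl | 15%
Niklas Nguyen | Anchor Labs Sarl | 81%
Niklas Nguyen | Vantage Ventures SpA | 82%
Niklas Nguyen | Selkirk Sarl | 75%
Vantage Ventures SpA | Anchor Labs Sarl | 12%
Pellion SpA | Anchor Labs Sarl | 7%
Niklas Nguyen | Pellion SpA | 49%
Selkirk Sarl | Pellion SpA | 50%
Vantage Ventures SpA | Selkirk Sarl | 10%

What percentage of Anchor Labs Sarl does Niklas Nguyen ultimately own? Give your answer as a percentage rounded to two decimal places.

Niklas reaches Anchor along 6 paths.
Via Vantage: 82% × 12% = 9.84%.
Direct stake: 81% = 81%.
Via Selkirk → Pellion: 75% × 50% × 7% = 2.625%.
Via Vantage → Selkirk → Pellion: 82% × 10% × 50% × 7% = 0.287%.
Via Windward → Selkirk → Pellion: 100% × 15% × 50% × 7% = 0.525%.
Via Pellion: 49% × 7% = 3.43%.
Total: 9.84% + 81% + 2.625% + 0.287% + 0.525% + 3.43% = 97.707%.
Rounded: 97.71%.

97.71%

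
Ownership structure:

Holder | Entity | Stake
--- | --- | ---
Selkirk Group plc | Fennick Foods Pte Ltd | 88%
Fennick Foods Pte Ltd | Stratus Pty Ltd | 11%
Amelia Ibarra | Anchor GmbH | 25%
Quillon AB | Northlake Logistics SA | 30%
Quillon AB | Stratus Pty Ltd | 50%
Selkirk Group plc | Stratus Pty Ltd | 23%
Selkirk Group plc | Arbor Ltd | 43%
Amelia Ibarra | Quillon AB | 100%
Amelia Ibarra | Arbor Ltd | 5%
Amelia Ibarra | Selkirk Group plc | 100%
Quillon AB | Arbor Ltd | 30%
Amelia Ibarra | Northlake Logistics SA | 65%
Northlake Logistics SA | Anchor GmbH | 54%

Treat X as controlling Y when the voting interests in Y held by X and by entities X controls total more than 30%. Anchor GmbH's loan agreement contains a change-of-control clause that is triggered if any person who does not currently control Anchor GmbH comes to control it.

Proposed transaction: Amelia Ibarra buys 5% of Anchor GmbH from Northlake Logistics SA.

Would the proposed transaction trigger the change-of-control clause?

The purchase adds only to Amelia's holdings (Northlake's stake shrinks), so Amelia is the only person who could newly come to control Anchor.
Amelia holds 100% of Quillon, so Amelia controls Quillon.
Amelia and Quillon together hold 65% + 30% = 95% of Northlake, so Amelia controls Northlake.
Amelia and Northlake together hold 25% + 54% = 79% of Anchor, so Amelia controls Anchor.
So Amelia already controls Anchor before the transaction.
After the purchase, Amelia's direct stake in Anchor rises to 25% + 5% = 30%, and Northlake's stake falls to 49%.
Amelia controlled Anchor already, so this is not a new person acquiring control; every other person's position is unchanged or reduced.
No new person acquires control, so the clause is not triggered.

No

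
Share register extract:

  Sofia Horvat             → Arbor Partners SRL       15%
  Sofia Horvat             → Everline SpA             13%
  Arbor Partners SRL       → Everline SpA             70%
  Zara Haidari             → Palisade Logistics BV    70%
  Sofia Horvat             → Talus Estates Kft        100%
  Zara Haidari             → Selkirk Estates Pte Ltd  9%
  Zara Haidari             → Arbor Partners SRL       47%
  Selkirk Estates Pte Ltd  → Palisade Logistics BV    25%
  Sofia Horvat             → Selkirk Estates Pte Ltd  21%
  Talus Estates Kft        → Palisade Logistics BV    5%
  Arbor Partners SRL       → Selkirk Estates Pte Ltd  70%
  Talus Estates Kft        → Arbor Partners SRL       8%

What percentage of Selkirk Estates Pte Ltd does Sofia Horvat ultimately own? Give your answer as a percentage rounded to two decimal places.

37.10%

Sofia reaches Selkirk along 3 paths.
Via Talus → Arbor: 100% × 8% × 70% = 5.6%.
Via Arbor: 15% × 70% = 10.5%.
Direct stake: 21% = 21%.
Total: 5.6% + 10.5% + 21% = 37.1%.
Rounded: 37.10%.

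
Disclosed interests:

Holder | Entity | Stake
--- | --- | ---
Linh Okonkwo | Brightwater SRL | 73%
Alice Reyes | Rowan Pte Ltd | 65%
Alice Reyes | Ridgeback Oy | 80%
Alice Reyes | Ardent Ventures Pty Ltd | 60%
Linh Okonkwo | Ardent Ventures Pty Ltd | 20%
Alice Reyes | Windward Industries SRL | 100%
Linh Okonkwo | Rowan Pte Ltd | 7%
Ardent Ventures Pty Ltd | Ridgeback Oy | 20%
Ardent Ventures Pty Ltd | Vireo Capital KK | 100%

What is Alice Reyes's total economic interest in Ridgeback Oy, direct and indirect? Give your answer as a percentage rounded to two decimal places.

92.00%

Alice reaches Ridgeback along 2 paths.
Direct stake: 80% = 80%.
Via Ardent: 60% × 20% = 12%.
Total: 80% + 12% = 92%.
Rounded: 92.00%.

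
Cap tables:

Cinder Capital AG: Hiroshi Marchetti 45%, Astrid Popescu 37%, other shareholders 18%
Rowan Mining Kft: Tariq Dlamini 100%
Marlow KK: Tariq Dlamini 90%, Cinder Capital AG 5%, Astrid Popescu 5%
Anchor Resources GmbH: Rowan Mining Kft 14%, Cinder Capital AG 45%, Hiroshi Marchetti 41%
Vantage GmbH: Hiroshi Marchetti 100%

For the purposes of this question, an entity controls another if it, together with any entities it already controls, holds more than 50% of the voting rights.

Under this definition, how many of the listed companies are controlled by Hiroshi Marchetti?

1

Hiroshi holds 100% of Vantage, so Hiroshi controls Vantage.
No other company's threshold is met.
Hiroshi controls 1 company.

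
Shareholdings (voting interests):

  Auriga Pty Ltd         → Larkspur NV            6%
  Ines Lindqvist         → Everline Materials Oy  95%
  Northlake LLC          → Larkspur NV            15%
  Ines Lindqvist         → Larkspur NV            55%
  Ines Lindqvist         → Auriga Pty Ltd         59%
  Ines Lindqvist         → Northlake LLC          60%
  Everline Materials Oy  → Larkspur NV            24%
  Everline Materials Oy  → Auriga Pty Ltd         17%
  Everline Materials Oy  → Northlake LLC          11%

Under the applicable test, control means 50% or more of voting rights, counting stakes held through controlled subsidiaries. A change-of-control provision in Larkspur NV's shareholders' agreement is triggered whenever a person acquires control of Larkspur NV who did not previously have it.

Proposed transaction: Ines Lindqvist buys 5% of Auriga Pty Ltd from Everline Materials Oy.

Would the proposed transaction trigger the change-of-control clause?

No

The purchase adds only to Ines's holdings (Everline's stake shrinks), so Ines is the only person who could newly come to control Larkspur.
Ines holds 95% of Everline, so Ines controls Everline.
Everline and Ines together hold 17% + 59% = 76% of Auriga, so Ines controls Auriga.
Everline and Ines together hold 11% + 60% = 71% of Northlake, so Ines controls Northlake.
Northlake and Everline and Ines and Auriga together hold 15% + 24% + 55% + 6% = 100% of Larkspur, so Ines controls Larkspur.
So Ines already controls Larkspur before the transaction.
After the purchase, Ines's direct stake in Auriga rises to 59% + 5% = 64%, and Everline's stake falls to 12%.
Ines controlled Larkspur already, so this is not a new person acquiring control; every other person's position is unchanged or reduced.
No new person acquires control, so the clause is not triggered.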